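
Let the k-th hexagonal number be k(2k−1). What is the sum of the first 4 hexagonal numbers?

Σ i(2i−1) = 2Σi² − Σi over i = 1..4.
Σi = 10 and Σi² = 30.
2·30 − 1·10 = 50.

50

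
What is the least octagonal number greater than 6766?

6816

Solve n(3n−2) > 6766 for integer n.
The largest n with value ≤ 6766 is 47 (since 6533 ≤ 6766 < 6816), so the first above is n = 48, value 6816.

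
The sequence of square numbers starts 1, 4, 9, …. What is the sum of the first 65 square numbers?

Σ_{i=1}^{65} i² = 65·66·131/6 = 93665.

93665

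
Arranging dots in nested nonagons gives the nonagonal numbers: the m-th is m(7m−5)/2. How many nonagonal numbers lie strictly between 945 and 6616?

27

The n-th nonagonal number is n(7n−5)/2.
Smallest index with value > 945: n = 17 (giving 969).
Largest index with value < 6616: n = 43 (giving 6364).
Indices 17 through 43: 27 terms.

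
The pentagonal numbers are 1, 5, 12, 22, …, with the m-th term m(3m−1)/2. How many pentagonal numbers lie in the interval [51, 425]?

The n-th pentagonal number is n(3n−1)/2.
Smallest index with value ≥ 51: n = 6 (giving 51).
Largest index with value ≤ 425: n = 17 (giving 425).
Indices 6 through 17: 12 terms.

12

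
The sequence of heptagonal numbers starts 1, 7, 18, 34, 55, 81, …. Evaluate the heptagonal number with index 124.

124·(5·124 − 3)/2 = 124·617/2 = 38254.

38254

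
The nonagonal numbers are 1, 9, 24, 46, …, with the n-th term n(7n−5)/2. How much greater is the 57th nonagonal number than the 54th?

57·(7·57 − 5)/2 = 11229 and 54·(7·54 − 5)/2 = 10071.
Difference: 11229 − 10071 = 1158.

1158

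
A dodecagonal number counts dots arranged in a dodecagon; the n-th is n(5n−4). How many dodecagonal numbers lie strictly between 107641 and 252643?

78

The n-th dodecagonal number is n(5n−4).
Smallest index with value > 107641: n = 148 (giving 108928).
Largest index with value < 252643: n = 225 (giving 252225).
Indices 148 through 225: 78 terms.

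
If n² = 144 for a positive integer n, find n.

12

We need n² = 144, so n = √144 = 12.
Check: 12² = 144. ✓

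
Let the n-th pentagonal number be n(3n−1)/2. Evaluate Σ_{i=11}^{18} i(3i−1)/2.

Σ i(3i−1)/2 = (3Σi² − Σi) / 2 over i = 11..18.
Σi = 171 − 55 = 116 and Σi² = 2109 − 385 = 1724.
(3·1724 − 1·116) / 2 = 5056/2 = 2528.

2528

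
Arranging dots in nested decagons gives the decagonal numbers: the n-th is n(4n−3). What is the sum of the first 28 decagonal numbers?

Σ i(4i−3) = 4Σi² − 3Σi over i = 1..28.
Σi = 406 and Σi² = 7714.
4·7714 − 3·406 = 29638.

29638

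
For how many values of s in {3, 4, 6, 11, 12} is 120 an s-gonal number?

2

s = 3: P(3, 15) = 120. ✓
s = 4: P(4, 10) = 100 and P(4, 11) = 121; 120 is not s-gonal.
s = 6: P(6, 8) = 120. ✓
s = 11: P(11, 5) = 95 and P(11, 6) = 141; 120 is not s-gonal.
s = 12: P(12, 5) = 105 and P(12, 6) = 156; 120 is not s-gonal.
Hits: s ∈ {3, 6} → 2.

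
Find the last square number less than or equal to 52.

Solve n² ≤ 52 for integer n.
n = 7 gives 49 ≤ 52, while n = 8 gives 64 > 52; so the answer is 49.

49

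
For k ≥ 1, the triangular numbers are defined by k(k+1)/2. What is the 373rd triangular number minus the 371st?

745

373·374/2 = 69751 and 371·372/2 = 69006.
Difference: 69751 − 69006 = 745.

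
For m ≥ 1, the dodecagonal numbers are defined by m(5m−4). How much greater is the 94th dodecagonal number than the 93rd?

931

Consecutive dodecagonal numbers differ by 10n − 9: here 10·94 − 9 = 931.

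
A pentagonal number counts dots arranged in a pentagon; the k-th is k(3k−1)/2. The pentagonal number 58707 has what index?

Set n(3n−1)/2 = 58707, giving 3n² − n − 117414 = 0.
The discriminant is 1 + 24·58707 = 1408969, and √1408969 = 1187.
So n = (1 + 1187) / 6 = 1188/6 = 198.

198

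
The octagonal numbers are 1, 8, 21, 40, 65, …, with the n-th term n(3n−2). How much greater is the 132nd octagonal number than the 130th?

1568

132·(3·132 − 2) = 52008 and 130·(3·130 − 2) = 50440.
Difference: 52008 − 50440 = 1568.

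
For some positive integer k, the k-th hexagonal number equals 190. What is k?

10

Set n(2n−1) = 190, giving 2n² − n − 190 = 0.
The discriminant is 1 + 8·190 = 1521, and √1521 = 39.
So n = (1 + 39) / 4 = 40/4 = 10.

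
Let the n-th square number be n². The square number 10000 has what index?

We need n² = 10000, so n = √10000 = 100.

100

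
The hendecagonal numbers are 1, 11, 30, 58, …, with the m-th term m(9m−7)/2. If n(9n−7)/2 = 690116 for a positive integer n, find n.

Set n(9n−7)/2 = 690116, giving 9n² − 7n − 1380232 = 0.
The discriminant is 49 + 72·690116 = 49688401, and √49688401 = 7049.
So n = (7 + 7049) / 18 = 7056/18 = 392.
Check: 392·(9·392 − 7)/2 = 690116. ✓

392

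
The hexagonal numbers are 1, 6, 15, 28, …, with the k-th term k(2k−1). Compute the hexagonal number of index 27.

The 27th hexagonal number is n(2n−1) with n = 27.
27·(2·27 − 1) = 27·53 = 1431.

1431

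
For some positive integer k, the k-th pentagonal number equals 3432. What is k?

Set n(3n−1)/2 = 3432, giving 3n² − n − 6864 = 0.
The discriminant is 1 + 24·3432 = 82369, and √82369 = 287.
So n = (1 + 287) / 6 = 288/6 = 48.

48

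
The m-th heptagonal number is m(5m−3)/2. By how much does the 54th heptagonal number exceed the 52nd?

527

54·(5·54 − 3)/2 = 7209 and 52·(5·52 − 3)/2 = 6682.
Difference: 7209 − 6682 = 527.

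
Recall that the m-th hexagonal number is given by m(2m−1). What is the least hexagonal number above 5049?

5151

Solve n(2n−1) > 5049 for integer n.
The largest n with value ≤ 5049 is 50 (since 4950 ≤ 5049 < 5151), so the first above is n = 51, value 5151.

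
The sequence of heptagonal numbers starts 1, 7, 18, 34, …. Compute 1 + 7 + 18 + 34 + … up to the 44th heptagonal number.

71940

Σ i(5i−3)/2 = (5Σi² − 3Σi) / 2 over i = 1..44.
Σi = 990 and Σi² = 29370.
(5·29370 − 3·990) / 2 = 143880/2 = 71940.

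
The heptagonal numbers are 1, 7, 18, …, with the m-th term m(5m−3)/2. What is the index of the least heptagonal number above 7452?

55

Solve n(5n−3)/2 > 7452 for integer n.
The largest n with value ≤ 7452 is 54 (since 7209 ≤ 7452 < 7480), so the first above is n = 55, value 7480.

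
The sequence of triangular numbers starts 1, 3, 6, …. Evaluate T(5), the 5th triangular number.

The 5th triangular number is n(n+1)/2 with n = 5.
5·6/2 = 30/2 = 15.

15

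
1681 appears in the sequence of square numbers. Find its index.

41

We need n² = 1681, so n = √1681 = 41.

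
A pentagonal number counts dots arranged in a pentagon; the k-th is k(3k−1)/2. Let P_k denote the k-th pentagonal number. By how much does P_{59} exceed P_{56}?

516

59·(3·59 − 1)/2 = 5192 and 56·(3·56 − 1)/2 = 4676.
Difference: 5192 − 4676 = 516.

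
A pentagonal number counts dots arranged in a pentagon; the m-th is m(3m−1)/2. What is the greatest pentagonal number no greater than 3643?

3577

Solve n(3n−1)/2 ≤ 3643 for integer n.
n = 49 gives 3577 ≤ 3643, while n = 50 gives 3725 > 3643; so the answer is 3577.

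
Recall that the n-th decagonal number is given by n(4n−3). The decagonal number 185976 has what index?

216

Set n(4n−3) = 185976, giving 4n² − 3n − 185976 = 0.
The discriminant is 9 + 16·185976 = 2975625, and √2975625 = 1725.
So n = (3 + 1725) / 8 = 1728/8 = 216.
Check: 216·(4·216 − 3) = 185976. ✓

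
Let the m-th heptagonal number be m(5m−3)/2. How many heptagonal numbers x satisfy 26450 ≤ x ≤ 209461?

186

The n-th heptagonal number is n(5n−3)/2.
Smallest index with value ≥ 26450: n = 104 (giving 26884).
Largest index with value ≤ 209461: n = 289 (giving 208369).
Indices 104 through 289: 186 terms.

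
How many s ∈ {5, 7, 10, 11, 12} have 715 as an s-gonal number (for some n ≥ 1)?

2

s = 5: P(5, 22) = 715. ✓
s = 7: P(7, 17) = 697 and P(7, 18) = 783; 715 is not s-gonal.
s = 10: P(10, 13) = 637 and P(10, 14) = 742; 715 is not s-gonal.
s = 11: P(11, 13) = 715. ✓
s = 12: P(12, 12) = 672 and P(12, 13) = 793; 715 is not s-gonal.
Hits: s ∈ {5, 11} → 2.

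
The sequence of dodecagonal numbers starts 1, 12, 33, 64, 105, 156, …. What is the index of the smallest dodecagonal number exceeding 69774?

119

Solve n(5n−4) > 69774 for integer n.
The largest n with value ≤ 69774 is 118 (since 69148 ≤ 69774 < 70329), so the first above is n = 119, value 70329.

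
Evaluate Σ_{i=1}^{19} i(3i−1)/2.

Σ i(3i−1)/2 = (3Σi² − Σi) / 2 over i = 1..19.
Σi = 190 and Σi² = 2470.
(3·2470 − 1·190) / 2 = 7220/2 = 3610.

3610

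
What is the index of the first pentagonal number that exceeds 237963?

399

Solve n(3n−1)/2 > 237963 for integer n.
The largest n with value ≤ 237963 is 398 (since 237407 ≤ 237963 < 238602), so the first above is n = 399, value 238602.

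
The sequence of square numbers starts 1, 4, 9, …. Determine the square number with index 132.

132² = 17424.

17424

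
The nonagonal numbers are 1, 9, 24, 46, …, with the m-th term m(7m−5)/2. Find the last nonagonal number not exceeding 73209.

72216

Solve n(7n−5)/2 ≤ 73209 for integer n.
n = 144 gives 72216 ≤ 73209, while n = 145 gives 73225 > 73209; so the answer is 72216.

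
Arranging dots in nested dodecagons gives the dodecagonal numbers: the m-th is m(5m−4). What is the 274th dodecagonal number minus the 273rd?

Consecutive dodecagonal numbers differ by 10n − 9: here 10·274 − 9 = 2731.

2731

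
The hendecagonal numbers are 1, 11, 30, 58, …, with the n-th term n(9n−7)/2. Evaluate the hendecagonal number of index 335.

The 335th hendecagonal number is n(9n−7)/2 with n = 335.
335·(9·335 − 7)/2 = 335·3008/2 = 335·1504 = 503840.

503840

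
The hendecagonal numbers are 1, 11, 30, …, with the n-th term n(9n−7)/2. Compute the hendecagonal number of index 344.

344·(9·344 − 7)/2 = 344·3089/2 = 531308.

531308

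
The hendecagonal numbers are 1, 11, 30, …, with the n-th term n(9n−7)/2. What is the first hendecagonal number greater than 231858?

Solve n(9n−7)/2 > 231858 for integer n.
The largest n with value ≤ 231858 is 227 (since 231086 ≤ 231858 < 233130), so the first above is n = 228, value 233130.

233130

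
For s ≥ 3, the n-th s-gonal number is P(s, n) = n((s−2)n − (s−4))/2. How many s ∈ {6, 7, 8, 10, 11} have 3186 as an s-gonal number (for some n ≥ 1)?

2

s = 6: P(6, 40) = 3160 and P(6, 41) = 3321; 3186 is not s-gonal.
s = 7: P(7, 36) = 3186. ✓
s = 8: P(8, 32) = 3008 and P(8, 33) = 3201; 3186 is not s-gonal.
s = 10: P(10, 28) = 3052 and P(10, 29) = 3277; 3186 is not s-gonal.
s = 11: P(11, 27) = 3186. ✓
Hits: s ∈ {7, 11} → 2.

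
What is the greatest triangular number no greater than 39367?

Solve n(n+1)/2 ≤ 39367 for integer n.
n = 280 gives 39340 ≤ 39367, while n = 281 gives 39621 > 39367; so the answer is 39340.

39340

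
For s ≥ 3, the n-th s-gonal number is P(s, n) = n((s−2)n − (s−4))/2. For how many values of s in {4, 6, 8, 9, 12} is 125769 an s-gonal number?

1

s = 4: P(4, 354) = 125316 and P(4, 355) = 126025; 125769 is not s-gonal.
s = 6: P(6, 251) = 125751 and P(6, 252) = 126756; 125769 is not s-gonal.
s = 8: P(8, 205) = 125665 and P(8, 206) = 126896; 125769 is not s-gonal.
s = 9: P(9, 189) = 124551 and P(9, 190) = 125875; 125769 is not s-gonal.
s = 12: P(12, 159) = 125769. ✓
Hits: s ∈ {12} → 1.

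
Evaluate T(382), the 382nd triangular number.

73153

The 382nd triangular number is n(n+1)/2 with n = 382.
382·383/2 = 146306/2 = 73153.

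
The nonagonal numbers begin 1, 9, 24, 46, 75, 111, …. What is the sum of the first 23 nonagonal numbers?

Σ i(7i−5)/2 = (7Σi² − 5Σi) / 2 over i = 1..23.
Σi = 276 and Σi² = 4324.
(7·4324 − 5·276) / 2 = 28888/2 = 14444.

14444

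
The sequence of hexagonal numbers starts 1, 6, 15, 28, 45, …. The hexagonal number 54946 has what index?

Set n(2n−1) = 54946, giving 2n² − n − 54946 = 0.
The discriminant is 1 + 8·54946 = 439569, and √439569 = 663.
So n = (1 + 663) / 4 = 664/4 = 166.

166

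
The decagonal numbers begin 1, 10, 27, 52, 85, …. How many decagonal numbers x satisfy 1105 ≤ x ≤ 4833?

The n-th decagonal number is n(4n−3).
Smallest index with value ≥ 1105: n = 17 (giving 1105).
Largest index with value ≤ 4833: n = 35 (giving 4795).
Indices 17 through 35: 19 terms.

19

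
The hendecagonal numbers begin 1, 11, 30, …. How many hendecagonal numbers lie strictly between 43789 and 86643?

40

The n-th hendecagonal number is n(9n−7)/2.
Smallest index with value > 43789: n = 100 (giving 44650).
Largest index with value < 86643: n = 139 (giving 86458).
Indices 100 through 139: 40 terms.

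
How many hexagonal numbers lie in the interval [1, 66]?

The n-th hexagonal number is n(2n−1).
Smallest index with value ≥ 1: n = 1 (giving 1).
Largest index with value ≤ 66: n = 6 (giving 66).
Indices 1 through 6: 6 terms.

6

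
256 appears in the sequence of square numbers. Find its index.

16

We need n² = 256, so n = √256 = 16.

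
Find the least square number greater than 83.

Solve n² > 83 for integer n.
The largest n with value ≤ 83 is 9 (since 81 ≤ 83 < 100), so the first above is n = 10, value 100.

100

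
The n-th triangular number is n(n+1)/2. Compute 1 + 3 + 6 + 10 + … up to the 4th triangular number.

20

Σ i(i+1)/2 = (Σi² + Σi) / 2 over i = 1..4.
Σi = 10 and Σi² = 30.
(1·30 + 1·10) / 2 = 40/2 = 20.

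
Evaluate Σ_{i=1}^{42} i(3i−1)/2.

Σ i(3i−1)/2 = (3Σi² − Σi) / 2 over i = 1..42.
Σi = 903 and Σi² = 25585.
(3·25585 − 1·903) / 2 = 75852/2 = 37926.

37926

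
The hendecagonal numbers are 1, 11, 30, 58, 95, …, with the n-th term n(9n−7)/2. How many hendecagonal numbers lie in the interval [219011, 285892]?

32

The n-th hendecagonal number is n(9n−7)/2.
Smallest index with value ≥ 219011: n = 221 (giving 219011).
Largest index with value ≤ 285892: n = 252 (giving 284886).
Indices 221 through 252: 32 terms.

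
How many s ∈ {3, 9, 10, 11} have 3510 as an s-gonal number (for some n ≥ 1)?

1

s = 3: P(3, 83) = 3486 and P(3, 84) = 3570; 3510 is not s-gonal.
s = 9: P(9, 32) = 3504 and P(9, 33) = 3729; 3510 is not s-gonal.
s = 10: P(10, 30) = 3510. ✓
s = 11: P(11, 28) = 3430 and P(11, 29) = 3683; 3510 is not s-gonal.
Hits: s ∈ {10} → 1.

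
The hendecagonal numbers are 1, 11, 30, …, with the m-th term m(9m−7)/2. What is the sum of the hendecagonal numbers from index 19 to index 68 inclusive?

Σ i(9i−7)/2 = (9Σi² − 7Σi) / 2 over i = 19..68.
Σi = 2346 − 171 = 2175 and Σi² = 107134 − 2109 = 105025.
(9·105025 − 7·2175) / 2 = 930000/2 = 465000.

465000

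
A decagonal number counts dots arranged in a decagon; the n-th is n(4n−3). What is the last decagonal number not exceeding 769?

742

Solve n(4n−3) ≤ 769 for integer n.
n = 14 gives 742 ≤ 769, while n = 15 gives 855 > 769; so the answer is 742.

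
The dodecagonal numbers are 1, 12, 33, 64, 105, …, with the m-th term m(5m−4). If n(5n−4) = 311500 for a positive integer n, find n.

250

Set n(5n−4) = 311500, giving 5n² − 4n − 311500 = 0.
So n = (4 + 2496) / 10 = 2500/10 = 250.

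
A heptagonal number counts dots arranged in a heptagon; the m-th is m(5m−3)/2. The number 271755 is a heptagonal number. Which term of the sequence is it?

Set n(5n−3)/2 = 271755, giving 5n² − 3n − 543510 = 0.
The discriminant is 9 + 40·271755 = 10870209, and √10870209 = 3297.
So n = (3 + 3297) / 10 = 3300/10 = 330.

330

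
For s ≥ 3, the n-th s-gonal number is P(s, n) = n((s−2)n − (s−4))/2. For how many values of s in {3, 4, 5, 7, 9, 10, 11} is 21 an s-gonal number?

1

s = 3: P(3, 6) = 21. ✓
s = 4: P(4, 4) = 16 and P(4, 5) = 25; 21 is not s-gonal.
s = 5: P(5, 3) = 12 and P(5, 4) = 22; 21 is not s-gonal.
s = 7: P(7, 3) = 18 and P(7, 4) = 34; 21 is not s-gonal.
s = 9: P(9, 2) = 9 and P(9, 3) = 24; 21 is not s-gonal.
s = 10: P(10, 2) = 10 and P(10, 3) = 27; 21 is not s-gonal.
s = 11: P(11, 2) = 11 and P(11, 3) = 30; 21 is not s-gonal.
Hits: s ∈ {3} → 1.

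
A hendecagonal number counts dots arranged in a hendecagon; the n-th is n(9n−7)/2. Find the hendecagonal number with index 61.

16531

The 61st hendecagonal number is n(9n−7)/2 with n = 61.
61·(9·61 − 7)/2 = 61·542/2 = 61·271 = 16531.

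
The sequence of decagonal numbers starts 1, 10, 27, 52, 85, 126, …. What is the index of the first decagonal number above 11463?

Solve n(4n−3) > 11463 for integer n.
The largest n with value ≤ 11463 is 53 (since 11077 ≤ 11463 < 11502), so the first above is n = 54, value 11502.

54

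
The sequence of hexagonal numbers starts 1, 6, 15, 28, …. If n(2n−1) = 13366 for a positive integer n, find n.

82

Set n(2n−1) = 13366, giving 2n² − n − 13366 = 0.
So n = (1 + 327) / 4 = 328/4 = 82.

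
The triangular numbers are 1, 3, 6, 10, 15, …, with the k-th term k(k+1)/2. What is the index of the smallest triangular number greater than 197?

20

Solve n(n+1)/2 > 197 for integer n.
The largest n with value ≤ 197 is 19 (since 190 ≤ 197 < 210), so the first above is n = 20, value 210.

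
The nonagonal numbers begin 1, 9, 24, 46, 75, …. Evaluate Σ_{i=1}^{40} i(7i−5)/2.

75440

Σ i(7i−5)/2 = (7Σi² − 5Σi) / 2 over i = 1..40.
Σi = 820 and Σi² = 22140.
(7·22140 − 5·820) / 2 = 150880/2 = 75440.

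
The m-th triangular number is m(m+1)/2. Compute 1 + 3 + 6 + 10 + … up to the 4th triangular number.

20

Σ i(i+1)/2 = (Σi² + Σi) / 2 over i = 1..4.
Σi = 10 and Σi² = 30.
(1·30 + 1·10) / 2 = 40/2 = 20.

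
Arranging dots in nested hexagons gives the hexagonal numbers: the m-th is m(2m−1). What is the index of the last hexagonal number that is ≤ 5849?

54

Solve n(2n−1) ≤ 5849 for integer n.
n = 54 gives 5778 ≤ 5849, while n = 55 gives 5995 > 5849; so the answer is index 54.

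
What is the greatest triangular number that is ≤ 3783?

3741

Solve n(n+1)/2 ≤ 3783 for integer n.
n = 86 gives 3741 ≤ 3783, while n = 87 gives 3828 > 3783; so the answer is 3741.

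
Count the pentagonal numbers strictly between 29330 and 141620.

The n-th pentagonal number is n(3n−1)/2.
Smallest index with value > 29330: n = 141 (giving 29751).
Largest index with value < 141620: n = 307 (giving 141220).
Indices 141 through 307: 167 terms.

167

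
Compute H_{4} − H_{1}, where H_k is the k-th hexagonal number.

27

4·(2·4 − 1) = 28 and 1·(2·1 − 1) = 1.
Difference: 28 − 1 = 27.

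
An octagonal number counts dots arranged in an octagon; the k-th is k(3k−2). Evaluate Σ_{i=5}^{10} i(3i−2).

975

Σ i(3i−2) = 3Σi² − 2Σi over i = 5..10.
Σi = 55 − 10 = 45 and Σi² = 385 − 30 = 355.
3·355 − 2·45 = 975.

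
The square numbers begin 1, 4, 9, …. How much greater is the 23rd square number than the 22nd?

n² − (n−1)² = 2n − 1, so 23² − 22² = 2·23 − 1 = 45.

45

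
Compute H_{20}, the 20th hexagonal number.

20·(2·20 − 1) = 20·39 = 780.

780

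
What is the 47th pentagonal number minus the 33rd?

1673

47·(3·47 − 1)/2 = 3290 and 33·(3·33 − 1)/2 = 1617.
Difference: 3290 − 1617 = 1673.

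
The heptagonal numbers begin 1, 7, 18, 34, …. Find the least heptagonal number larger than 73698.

Solve n(5n−3)/2 > 73698 for integer n.
The largest n with value ≤ 73698 is 171 (since 72846 ≤ 73698 < 73702), so the first above is n = 172, value 73702.

73702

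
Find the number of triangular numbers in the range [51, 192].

The n-th triangular number is n(n+1)/2.
Smallest index with value ≥ 51: n = 10 (giving 55).
Largest index with value ≤ 192: n = 19 (giving 190).
Indices 10 through 19: 10 terms.

10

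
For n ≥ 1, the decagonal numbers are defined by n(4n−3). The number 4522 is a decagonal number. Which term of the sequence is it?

Set n(4n−3) = 4522, giving 4n² − 3n − 4522 = 0.
The discriminant is 9 + 16·4522 = 72361, and √72361 = 269.
So n = (3 + 269) / 8 = 272/8 = 34.

34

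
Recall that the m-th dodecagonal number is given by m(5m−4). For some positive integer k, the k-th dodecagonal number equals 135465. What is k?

165

Set n(5n−4) = 135465, giving 5n² − 4n − 135465 = 0.
So n = (4 + 1646) / 10 = 1650/10 = 165.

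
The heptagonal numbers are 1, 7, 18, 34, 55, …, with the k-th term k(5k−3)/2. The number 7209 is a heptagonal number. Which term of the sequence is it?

Set n(5n−3)/2 = 7209, giving 5n² − 3n − 14418 = 0.
The discriminant is 9 + 40·7209 = 288369, and √288369 = 537.
So n = (3 + 537) / 10 = 540/10 = 54.

54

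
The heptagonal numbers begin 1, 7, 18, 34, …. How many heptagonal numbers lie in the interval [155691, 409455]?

The n-th heptagonal number is n(5n−3)/2.
Smallest index with value ≥ 155691: n = 250 (giving 155875).
Largest index with value ≤ 409455: n = 405 (giving 409455).
Indices 250 through 405: 156 terms.

156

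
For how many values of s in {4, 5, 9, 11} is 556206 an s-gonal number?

s = 4: P(4, 745) = 555025 and P(4, 746) = 556516; 556206 is not s-gonal.
s = 5: P(5, 609) = 556017 and P(5, 610) = 557845; 556206 is not s-gonal.
s = 9: P(9, 399) = 556206. ✓
s = 11: P(11, 351) = 553176 and P(11, 352) = 556336; 556206 is not s-gonal.
Hits: s ∈ {9} → 1.

1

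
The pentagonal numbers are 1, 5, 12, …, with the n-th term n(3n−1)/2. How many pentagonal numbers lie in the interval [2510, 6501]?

The n-th pentagonal number is n(3n−1)/2.
Smallest index with value ≥ 2510: n = 42 (giving 2625).
Largest index with value ≤ 6501: n = 66 (giving 6501).
Indices 42 through 66: 25 terms.

25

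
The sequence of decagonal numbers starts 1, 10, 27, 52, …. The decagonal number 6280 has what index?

Set n(4n−3) = 6280, giving 4n² − 3n − 6280 = 0.
The discriminant is 9 + 16·6280 = 100489, and √100489 = 317.
So n = (3 + 317) / 8 = 320/8 = 40.

40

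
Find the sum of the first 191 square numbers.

Σ_{i=1}^{191} i² = 191·192·383/6 = 2340896.

2340896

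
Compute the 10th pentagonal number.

145

The 10th pentagonal number is n(3n−1)/2 with n = 10.
10·(3·10 − 1)/2 = 10·29/2 = 145.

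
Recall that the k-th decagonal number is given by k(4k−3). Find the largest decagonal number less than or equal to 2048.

2047

Solve n(4n−3) ≤ 2048 for integer n.
n = 23 gives 2047 ≤ 2048, while n = 24 gives 2232 > 2048; so the answer is 2047.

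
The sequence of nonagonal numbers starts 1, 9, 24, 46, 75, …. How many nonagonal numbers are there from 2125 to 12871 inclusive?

The n-th nonagonal number is n(7n−5)/2.
Smallest index with value ≥ 2125: n = 25 (giving 2125).
Largest index with value ≤ 12871: n = 61 (giving 12871).
Indices 25 through 61: 37 terms.

37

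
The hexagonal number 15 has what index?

Set n(2n−1) = 15, giving 2n² − n − 15 = 0.
So n = (1 + 11) / 4 = 12/4 = 3.
Check: 3·(2·3 − 1) = 15. ✓

3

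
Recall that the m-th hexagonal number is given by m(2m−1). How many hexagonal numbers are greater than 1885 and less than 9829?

The n-th hexagonal number is n(2n−1).
Smallest index with value > 1885: n = 31 (giving 1891).
Largest index with value < 9829: n = 70 (giving 9730).
Indices 31 through 70: 40 terms.

40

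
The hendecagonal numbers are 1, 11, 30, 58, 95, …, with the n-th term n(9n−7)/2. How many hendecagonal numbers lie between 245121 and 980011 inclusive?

The n-th hendecagonal number is n(9n−7)/2.
Smallest index with value ≥ 245121: n = 234 (giving 245583).
Largest index with value ≤ 980011: n = 467 (giving 979766).
Indices 234 through 467: 234 terms.

234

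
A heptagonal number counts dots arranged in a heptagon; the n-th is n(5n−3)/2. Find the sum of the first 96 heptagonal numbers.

Σ i(5i−3)/2 = (5Σi² − 3Σi) / 2 over i = 1..96.
Σi = 4656 and Σi² = 299536.
(5·299536 − 3·4656) / 2 = 1483712/2 = 741856.

741856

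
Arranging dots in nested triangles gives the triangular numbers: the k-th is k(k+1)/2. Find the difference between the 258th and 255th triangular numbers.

258·259/2 = 33411 and 255·256/2 = 32640.
Difference: 33411 − 32640 = 771.

771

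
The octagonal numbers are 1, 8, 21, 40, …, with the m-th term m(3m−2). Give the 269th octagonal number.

216545

269·(3·269 − 2) = 269·805 = 216545.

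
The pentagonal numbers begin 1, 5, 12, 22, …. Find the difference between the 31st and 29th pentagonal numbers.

31·(3·31 − 1)/2 = 1426 and 29·(3·29 − 1)/2 = 1247.
Difference: 1426 − 1247 = 179.

179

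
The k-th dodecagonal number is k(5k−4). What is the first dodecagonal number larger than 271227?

272844

Solve n(5n−4) > 271227 for integer n.
The largest n with value ≤ 271227 is 233 (since 270513 ≤ 271227 < 272844), so the first above is n = 234, value 272844.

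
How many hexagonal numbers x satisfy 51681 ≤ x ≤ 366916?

268

The n-th hexagonal number is n(2n−1).
Smallest index with value ≥ 51681: n = 161 (giving 51681).
Largest index with value ≤ 366916: n = 428 (giving 365940).
Indices 161 through 428: 268 terms.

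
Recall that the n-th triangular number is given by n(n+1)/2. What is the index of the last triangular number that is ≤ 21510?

Solve n(n+1)/2 ≤ 21510 for integer n.
n = 206 gives 21321 ≤ 21510, while n = 207 gives 21528 > 21510; so the answer is index 206.

206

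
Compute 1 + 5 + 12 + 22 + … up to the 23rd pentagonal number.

Σ i(3i−1)/2 = (3Σi² − Σi) / 2 over i = 1..23.
Σi = 276 and Σi² = 4324.
(3·4324 − 1·276) / 2 = 12696/2 = 6348.

6348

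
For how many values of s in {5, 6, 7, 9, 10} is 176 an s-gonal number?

1

s = 5: P(5, 11) = 176. ✓
s = 6: P(6, 9) = 153 and P(6, 10) = 190; 176 is not s-gonal.
s = 7: P(7, 8) = 148 and P(7, 9) = 189; 176 is not s-gonal.
s = 9: P(9, 7) = 154 and P(9, 8) = 204; 176 is not s-gonal.
s = 10: P(10, 7) = 175 and P(10, 8) = 232; 176 is not s-gonal.
Hits: s ∈ {5} → 1.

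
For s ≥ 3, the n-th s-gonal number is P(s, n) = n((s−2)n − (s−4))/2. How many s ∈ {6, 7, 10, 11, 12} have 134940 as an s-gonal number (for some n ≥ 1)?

1

s = 6: P(6, 260) = 134940. ✓
s = 7: P(7, 232) = 134212 and P(7, 233) = 135373; 134940 is not s-gonal.
s = 10: P(10, 184) = 134872 and P(10, 185) = 136345; 134940 is not s-gonal.
s = 11: P(11, 173) = 134075 and P(11, 174) = 135633; 134940 is not s-gonal.
s = 12: P(12, 164) = 133824 and P(12, 165) = 135465; 134940 is not s-gonal.
Hits: s ∈ {6} → 1.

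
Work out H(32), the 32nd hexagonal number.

32·(2·32 − 1) = 32·63 = 2016.

2016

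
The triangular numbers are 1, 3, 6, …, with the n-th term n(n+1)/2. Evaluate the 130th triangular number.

The 130th triangular number is n(n+1)/2 with n = 130.
130·131/2 = 17030/2 = 8515.

8515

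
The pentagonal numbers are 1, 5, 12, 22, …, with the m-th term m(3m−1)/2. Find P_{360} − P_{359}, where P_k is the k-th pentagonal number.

Consecutive pentagonal numbers differ by 3n − 2: here 3·360 − 2 = 1078.

1078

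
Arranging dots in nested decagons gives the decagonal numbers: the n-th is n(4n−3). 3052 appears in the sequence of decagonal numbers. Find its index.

28

Set n(4n−3) = 3052, giving 4n² − 3n − 3052 = 0.
So n = (3 + 221) / 8 = 224/8 = 28.
Check: 28·(4·28 − 3) = 3052. ✓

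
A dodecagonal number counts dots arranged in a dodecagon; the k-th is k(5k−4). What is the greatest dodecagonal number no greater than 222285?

Solve n(5n−4) ≤ 222285 for integer n.
n = 211 gives 221761 ≤ 222285, while n = 212 gives 223872 > 222285; so the answer is 221761.

221761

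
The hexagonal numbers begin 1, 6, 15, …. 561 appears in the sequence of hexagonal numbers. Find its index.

Set n(2n−1) = 561, giving 2n² − n − 561 = 0.
The discriminant is 1 + 8·561 = 4489, and √4489 = 67.
So n = (1 + 67) / 4 = 68/4 = 17.

17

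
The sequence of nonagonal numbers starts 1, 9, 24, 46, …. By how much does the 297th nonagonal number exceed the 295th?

297·(7·297 − 5)/2 = 307989 and 295·(7·295 − 5)/2 = 303850.
Difference: 307989 − 303850 = 4139.

4139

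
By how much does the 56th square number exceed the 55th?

n² − (n−1)² = 2n − 1, so 56² − 55² = 2·56 − 1 = 111.

111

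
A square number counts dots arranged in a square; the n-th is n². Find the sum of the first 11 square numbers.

506

Σ_{i=1}^{11} i² = 11·12·23/6 = 506.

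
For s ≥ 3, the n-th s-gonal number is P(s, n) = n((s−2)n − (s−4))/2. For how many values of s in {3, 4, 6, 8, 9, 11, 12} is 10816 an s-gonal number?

1

s = 3: P(3, 146) = 10731 and P(3, 147) = 10878; 10816 is not s-gonal.
s = 4: P(4, 104) = 10816. ✓
s = 6: P(6, 73) = 10585 and P(6, 74) = 10878; 10816 is not s-gonal.
s = 8: P(8, 60) = 10680 and P(8, 61) = 11041; 10816 is not s-gonal.
s = 9: P(9, 55) = 10450 and P(9, 56) = 10836; 10816 is not s-gonal.
s = 11: P(11, 49) = 10633 and P(11, 50) = 11075; 10816 is not s-gonal.
s = 12: P(12, 46) = 10396 and P(12, 47) = 10857; 10816 is not s-gonal.
Hits: s ∈ {4} → 1.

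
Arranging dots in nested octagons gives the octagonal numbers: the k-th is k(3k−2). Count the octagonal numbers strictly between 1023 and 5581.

25

The n-th octagonal number is n(3n−2).
Smallest index with value > 1023: n = 19 (giving 1045).
Largest index with value < 5581: n = 43 (giving 5461).
Indices 19 through 43: 25 terms.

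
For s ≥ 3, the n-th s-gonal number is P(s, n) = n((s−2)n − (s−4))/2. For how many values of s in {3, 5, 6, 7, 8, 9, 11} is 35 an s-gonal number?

1

s = 3: P(3, 7) = 28 and P(3, 8) = 36; 35 is not s-gonal.
s = 5: P(5, 5) = 35. ✓
s = 6: P(6, 4) = 28 and P(6, 5) = 45; 35 is not s-gonal.
s = 7: P(7, 4) = 34 and P(7, 5) = 55; 35 is not s-gonal.
s = 8: P(8, 3) = 21 and P(8, 4) = 40; 35 is not s-gonal.
s = 9: P(9, 3) = 24 and P(9, 4) = 46; 35 is not s-gonal.
s = 11: P(11, 3) = 30 and P(11, 4) = 58; 35 is not s-gonal.
Hits: s ∈ {5} → 1.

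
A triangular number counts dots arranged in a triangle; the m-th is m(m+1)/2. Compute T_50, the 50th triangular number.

The 50th triangular number is n(n+1)/2 with n = 50.
50·51/2 = 2550/2 = 1275.

1275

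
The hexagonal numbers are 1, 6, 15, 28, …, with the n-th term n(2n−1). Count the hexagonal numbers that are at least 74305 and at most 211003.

133

The n-th hexagonal number is n(2n−1).
Smallest index with value ≥ 74305: n = 193 (giving 74305).
Largest index with value ≤ 211003: n = 325 (giving 210925).
Indices 193 through 325: 133 terms.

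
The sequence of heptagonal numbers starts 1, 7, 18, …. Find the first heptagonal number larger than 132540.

Solve n(5n−3)/2 > 132540 for integer n.
The largest n with value ≤ 132540 is 230 (since 131905 ≤ 132540 < 133056), so the first above is n = 231, value 133056.

133056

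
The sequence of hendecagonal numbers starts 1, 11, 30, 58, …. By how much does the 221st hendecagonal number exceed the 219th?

3953

221·(9·221 − 7)/2 = 219011 and 219·(9·219 − 7)/2 = 215058.
Difference: 219011 − 215058 = 3953.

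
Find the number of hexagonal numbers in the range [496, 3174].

25

The n-th hexagonal number is n(2n−1).
Smallest index with value ≥ 496: n = 16 (giving 496).
Largest index with value ≤ 3174: n = 40 (giving 3160).
Indices 16 through 40: 25 terms.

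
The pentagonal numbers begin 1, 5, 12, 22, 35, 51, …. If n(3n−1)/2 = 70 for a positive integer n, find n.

7

Set n(3n−1)/2 = 70, giving 3n² − n − 140 = 0.
The discriminant is 1 + 24·70 = 1681, and √1681 = 41.
So n = (1 + 41) / 6 = 42/6 = 7.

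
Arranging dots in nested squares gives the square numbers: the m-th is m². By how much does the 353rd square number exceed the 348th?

353² = 124609 and 348² = 121104.
Difference: 124609 − 121104 = 3505.

3505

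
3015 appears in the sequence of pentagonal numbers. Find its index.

Set n(3n−1)/2 = 3015, giving 3n² − n − 6030 = 0.
The discriminant is 1 + 24·3015 = 72361, and √72361 = 269.
So n = (1 + 269) / 6 = 270/6 = 45.

45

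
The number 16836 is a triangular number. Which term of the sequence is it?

183

Set n(n+1)/2 = 16836, giving n² + n − 33672 = 0.
The discriminant is 1 + 8·16836 = 134689, and √134689 = 367.
So n = (-1 + 367) / 2 = 366/2 = 183.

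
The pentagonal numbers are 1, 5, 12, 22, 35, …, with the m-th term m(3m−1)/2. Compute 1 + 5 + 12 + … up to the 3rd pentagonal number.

Σ i(3i−1)/2 = (3Σi² − Σi) / 2 over i = 1..3.
Σi = 6 and Σi² = 14.
(3·14 − 1·6) / 2 = 36/2 = 18.

18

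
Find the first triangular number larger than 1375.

1378

Solve n(n+1)/2 > 1375 for integer n.
The largest n with value ≤ 1375 is 51 (since 1326 ≤ 1375 < 1378), so the first above is n = 52, value 1378.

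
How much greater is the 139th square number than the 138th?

277

n² − (n−1)² = 2n − 1, so 139² − 138² = 2·139 − 1 = 277.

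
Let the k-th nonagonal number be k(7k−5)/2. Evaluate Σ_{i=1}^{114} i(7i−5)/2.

Σ i(7i−5)/2 = (7Σi² − 5Σi) / 2 over i = 1..114.
Σi = 6555 and Σi² = 500365.
(7·500365 − 5·6555) / 2 = 3469780/2 = 1734890.

1734890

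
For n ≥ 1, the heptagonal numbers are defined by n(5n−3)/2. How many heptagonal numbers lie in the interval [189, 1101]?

The n-th heptagonal number is n(5n−3)/2.
Smallest index with value ≥ 189: n = 9 (giving 189).
Largest index with value ≤ 1101: n = 21 (giving 1071).
Indices 9 through 21: 13 terms.

13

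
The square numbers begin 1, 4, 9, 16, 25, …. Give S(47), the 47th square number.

The 47th square number is n² with n = 47.
47² = 2209.

2209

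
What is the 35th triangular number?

630

35·36/2 = 1260/2 = 630.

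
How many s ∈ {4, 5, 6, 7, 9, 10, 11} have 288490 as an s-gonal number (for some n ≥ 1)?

s = 4: P(4, 537) = 288369 and P(4, 538) = 289444; 288490 is not s-gonal.
s = 5: P(5, 438) = 287547 and P(5, 439) = 288862; 288490 is not s-gonal.
s = 6: P(6, 380) = 288420 and P(6, 381) = 289941; 288490 is not s-gonal.
s = 7: P(7, 340) = 288490. ✓
s = 9: P(9, 287) = 287574 and P(9, 288) = 289584; 288490 is not s-gonal.
s = 10: P(10, 268) = 286492 and P(10, 269) = 288637; 288490 is not s-gonal.
s = 11: P(11, 253) = 287155 and P(11, 254) = 289433; 288490 is not s-gonal.
Hits: s ∈ {7} → 1.

1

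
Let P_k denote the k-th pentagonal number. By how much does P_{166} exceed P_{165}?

496

Consecutive pentagonal numbers differ by 3n − 2: here 3·166 − 2 = 496.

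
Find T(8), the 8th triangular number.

36

The 8th triangular number is n(n+1)/2 with n = 8.
8·9/2 = 72/2 = 36.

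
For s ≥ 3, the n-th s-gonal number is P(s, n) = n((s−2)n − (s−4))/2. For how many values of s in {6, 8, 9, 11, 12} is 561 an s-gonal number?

s = 6: P(6, 17) = 561. ✓
s = 8: P(8, 14) = 560 and P(8, 15) = 645; 561 is not s-gonal.
s = 9: P(9, 13) = 559 and P(9, 14) = 651; 561 is not s-gonal.
s = 11: P(11, 11) = 506 and P(11, 12) = 606; 561 is not s-gonal.
s = 12: P(12, 11) = 561. ✓
Hits: s ∈ {6, 12} → 2.

2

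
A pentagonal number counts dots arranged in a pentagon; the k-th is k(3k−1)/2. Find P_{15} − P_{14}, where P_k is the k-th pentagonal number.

43

Consecutive pentagonal numbers differ by 3n − 2: here 3·15 − 2 = 43.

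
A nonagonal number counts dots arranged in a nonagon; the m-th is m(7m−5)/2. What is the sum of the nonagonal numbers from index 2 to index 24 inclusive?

Σ i(7i−5)/2 = (7Σi² − 5Σi) / 2 over i = 2..24.
Σi = 300 − 1 = 299 and Σi² = 4900 − 1 = 4899.
(7·4899 − 5·299) / 2 = 32798/2 = 16399.

16399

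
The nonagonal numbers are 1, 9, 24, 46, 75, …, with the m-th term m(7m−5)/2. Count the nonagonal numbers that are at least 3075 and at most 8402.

The n-th nonagonal number is n(7n−5)/2.
Smallest index with value ≥ 3075: n = 30 (giving 3075).
Largest index with value ≤ 8402: n = 49 (giving 8281).
Indices 30 through 49: 20 terms.

20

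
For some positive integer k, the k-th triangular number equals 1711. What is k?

58

Set n(n+1)/2 = 1711, giving n² + n − 3422 = 0.
The discriminant is 1 + 8·1711 = 13689, and √13689 = 117.
So n = (-1 + 117) / 2 = 116/2 = 58.
Check: 58·59/2 = 1711. ✓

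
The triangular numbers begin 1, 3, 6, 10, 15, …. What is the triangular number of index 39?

The 39th triangular number is n(n+1)/2 with n = 39.
39·40/2 = 1560/2 = 780.

780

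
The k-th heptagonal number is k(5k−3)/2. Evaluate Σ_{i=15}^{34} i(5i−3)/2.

30940

Σ i(5i−3)/2 = (5Σi² − 3Σi) / 2 over i = 15..34.
Σi = 595 − 105 = 490 and Σi² = 13685 − 1015 = 12670.
(5·12670 − 3·490) / 2 = 61880/2 = 30940.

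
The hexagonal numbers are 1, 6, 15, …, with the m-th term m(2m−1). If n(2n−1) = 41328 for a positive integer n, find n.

144

Set n(2n−1) = 41328, giving 2n² − n − 41328 = 0.
The discriminant is 1 + 8·41328 = 330625, and √330625 = 575.
So n = (1 + 575) / 4 = 576/4 = 144.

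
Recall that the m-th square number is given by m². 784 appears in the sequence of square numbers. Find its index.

We need n² = 784, so n = √784 = 28.

28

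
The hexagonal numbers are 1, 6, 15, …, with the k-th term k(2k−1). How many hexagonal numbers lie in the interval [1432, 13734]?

56

The n-th hexagonal number is n(2n−1).
Smallest index with value ≥ 1432: n = 28 (giving 1540).
Largest index with value ≤ 13734: n = 83 (giving 13695).
Indices 28 through 83: 56 terms.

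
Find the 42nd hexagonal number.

3486

42·(2·42 − 1) = 42·83 = 3486.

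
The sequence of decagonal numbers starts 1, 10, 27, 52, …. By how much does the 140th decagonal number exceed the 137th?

140·(4·140 − 3) = 77980 and 137·(4·137 − 3) = 74665.
Difference: 77980 − 74665 = 3315.

3315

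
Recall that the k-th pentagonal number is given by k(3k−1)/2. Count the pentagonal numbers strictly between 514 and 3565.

30

The n-th pentagonal number is n(3n−1)/2.
Smallest index with value > 514: n = 19 (giving 532).
Largest index with value < 3565: n = 48 (giving 3432).
Indices 19 through 48: 30 terms.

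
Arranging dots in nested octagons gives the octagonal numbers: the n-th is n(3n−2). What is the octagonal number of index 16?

736

The 16th octagonal number is n(3n−2) with n = 16.
16·(3·16 − 2) = 16·46 = 736.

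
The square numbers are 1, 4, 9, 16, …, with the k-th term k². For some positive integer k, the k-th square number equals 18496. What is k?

We need n² = 18496, so n = √18496 = 136.

136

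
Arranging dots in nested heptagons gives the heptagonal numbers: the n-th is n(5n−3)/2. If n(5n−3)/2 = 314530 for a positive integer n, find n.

355

Set n(5n−3)/2 = 314530, giving 5n² − 3n − 629060 = 0.
The discriminant is 9 + 40·314530 = 12581209, and √12581209 = 3547.
So n = (3 + 3547) / 10 = 3550/10 = 355.
Check: 355·(5·355 − 3)/2 = 314530. ✓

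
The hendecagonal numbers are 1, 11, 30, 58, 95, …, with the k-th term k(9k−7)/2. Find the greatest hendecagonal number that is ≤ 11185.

Solve n(9n−7)/2 ≤ 11185 for integer n.
n = 50 gives 11075 ≤ 11185, while n = 51 gives 11526 > 11185; so the answer is 11075.

11075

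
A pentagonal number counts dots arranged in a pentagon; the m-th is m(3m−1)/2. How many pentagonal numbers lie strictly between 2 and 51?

The n-th pentagonal number is n(3n−1)/2.
Smallest index with value > 2: n = 2 (giving 5).
Largest index with value < 51: n = 5 (giving 35).
Indices 2 through 5: 4 terms.

4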